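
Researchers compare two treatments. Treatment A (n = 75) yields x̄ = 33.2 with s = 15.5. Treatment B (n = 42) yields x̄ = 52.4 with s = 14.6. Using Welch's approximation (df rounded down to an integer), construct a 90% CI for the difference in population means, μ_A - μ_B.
(-23.98, -14.42)

Difference: x̄₁ - x̄₂ = -19.20
SE = √(s₁²/n₁ + s₂²/n₂) = √(15.5²/75 + 14.6²/42) = 2.8773
df = 89.36 → 89 (Welch–Satterthwaite, rounded down)
t* = 1.662

CI: -19.20 ± 1.662 · 2.8773 = -19.20 ± 4.78 = (-23.98, -14.42)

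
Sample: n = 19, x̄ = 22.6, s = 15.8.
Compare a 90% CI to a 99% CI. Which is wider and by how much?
99% CI is wider by 8.29

df = 18
90% CI: t* = 1.734, (16.31, 28.89), width = 2 · t* · s/√n = 12.57
99% CI: t* = 2.878, (12.17, 33.03), width = 2 · t* · s/√n = 20.86

The 99% CI is wider by 20.86 - 12.57 = 8.29.
Higher confidence requires a wider interval.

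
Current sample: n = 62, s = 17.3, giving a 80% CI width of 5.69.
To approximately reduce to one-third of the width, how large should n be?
n ≈ 558

CI width ∝ 1/√n
To reduce width by factor 3, need √n to grow by 3 → need 3² = 9 times as many samples.

Current: n = 62, width = 5.69
New: n = 558, width ≈ 1.88

Width reduced by factor of 5.69/1.88 = 3.03.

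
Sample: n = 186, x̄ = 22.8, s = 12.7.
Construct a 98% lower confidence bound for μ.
μ ≥ 20.87

Lower bound (one-sided):
t* = 2.068 (one-sided for 98%)
Lower bound = x̄ - t* · s/√n = 22.8 - 2.068 · 12.7/√186 = 20.87

We are 98% confident that μ ≥ 20.87.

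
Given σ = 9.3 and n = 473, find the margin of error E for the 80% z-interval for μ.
Margin of error = 0.55

Margin of error = z* · σ/√n
= 1.282 · 9.3/√473
= 1.282 · 9.3/21.7486
= 0.55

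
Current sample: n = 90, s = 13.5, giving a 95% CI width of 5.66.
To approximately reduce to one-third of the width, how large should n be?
n ≈ 810

CI width ∝ 1/√n
To reduce width by factor 3, need √n to grow by 3 → need 3² = 9 times as many samples.

Current: n = 90, width = 5.66
New: n = 810, width ≈ 1.86

Width reduced by factor of 5.66/1.86 = 3.04.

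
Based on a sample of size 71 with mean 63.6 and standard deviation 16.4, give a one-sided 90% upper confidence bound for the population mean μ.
μ ≤ 66.12

Upper bound (one-sided):
t* = 1.294 (one-sided for 90%)
Upper bound = x̄ + t* · s/√n = 63.6 + 1.294 · 16.4/√71 = 66.12

We are 90% confident that μ ≤ 66.12.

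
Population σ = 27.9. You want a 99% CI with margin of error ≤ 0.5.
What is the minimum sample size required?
n ≥ 20662

For margin E ≤ 0.5:
n ≥ (z* · σ / E)²
n ≥ (2.576 · 27.9 / 0.5)²
n ≥ 20661.42

Minimum n = 20662 (rounding up)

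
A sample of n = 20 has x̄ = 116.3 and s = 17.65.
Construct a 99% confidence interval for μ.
(105.01, 127.59)

t-interval (σ unknown):
df = n - 1 = 19
t* = 2.861 for 99% confidence

Margin of error = t* · s/√n = 2.861 · 17.65/√20 = 11.29

CI: (105.01, 127.59)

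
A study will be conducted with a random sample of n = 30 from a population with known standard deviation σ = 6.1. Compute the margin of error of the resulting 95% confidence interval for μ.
Margin of error = 2.18

Margin of error = z* · σ/√n
= 1.960 · 6.1/√30
= 1.960 · 6.1/5.4772
= 2.18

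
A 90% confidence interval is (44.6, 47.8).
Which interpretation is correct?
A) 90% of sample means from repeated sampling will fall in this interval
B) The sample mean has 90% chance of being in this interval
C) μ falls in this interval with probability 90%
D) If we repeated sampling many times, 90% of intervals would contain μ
D

A) Wrong — coverage applies to intervals containing μ, not to future x̄ values.
B) Wrong — x̄ is observed and sits in the interval by construction.
C) Wrong — μ is fixed; the randomness lives in the interval, not in μ.
D) Correct — this is the frequentist long-run coverage interpretation.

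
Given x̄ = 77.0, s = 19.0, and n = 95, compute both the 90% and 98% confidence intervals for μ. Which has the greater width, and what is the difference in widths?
98% CI is wider by 2.75

df = 94
90% CI: t* = 1.661, (73.76, 80.24), width = 2 · t* · s/√n = 6.48
98% CI: t* = 2.367, (72.39, 81.61), width = 2 · t* · s/√n = 9.23

The 98% CI is wider by 9.23 - 6.48 = 2.75.
Higher confidence requires a wider interval.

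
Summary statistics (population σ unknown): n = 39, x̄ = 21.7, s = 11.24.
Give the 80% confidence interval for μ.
(19.35, 24.05)

t-interval (σ unknown):
df = n - 1 = 38
t* = 1.304 for 80% confidence

Margin of error = t* · s/√n = 1.304 · 11.24/√39 = 2.35

CI: (19.35, 24.05)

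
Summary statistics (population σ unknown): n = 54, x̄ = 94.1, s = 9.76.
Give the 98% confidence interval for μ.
(90.91, 97.29)

t-interval (σ unknown):
df = n - 1 = 53
t* = 2.399 for 98% confidence

Margin of error = t* · s/√n = 2.399 · 9.76/√54 = 3.19

CI: (90.91, 97.29)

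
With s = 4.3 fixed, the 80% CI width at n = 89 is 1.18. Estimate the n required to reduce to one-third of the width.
n ≈ 801

CI width ∝ 1/√n
To reduce width by factor 3, need √n to grow by 3 → need 3² = 9 times as many samples.

Current: n = 89, width = 1.18
New: n = 801, width ≈ 0.39

Width reduced by factor of 1.18/0.39 = 3.03.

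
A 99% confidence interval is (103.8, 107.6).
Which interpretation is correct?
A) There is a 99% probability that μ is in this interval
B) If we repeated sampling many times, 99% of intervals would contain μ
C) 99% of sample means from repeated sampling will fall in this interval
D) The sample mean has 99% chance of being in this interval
B

A) Wrong — μ is fixed; the randomness lives in the interval, not in μ.
B) Correct — this is the frequentist long-run coverage interpretation.
C) Wrong — coverage applies to intervals containing μ, not to future x̄ values.
D) Wrong — x̄ is observed and sits in the interval by construction.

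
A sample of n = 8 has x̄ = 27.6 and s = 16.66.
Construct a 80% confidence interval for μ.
(19.27, 35.93)

t-interval (σ unknown):
df = n - 1 = 7
t* = 1.415 for 80% confidence

Margin of error = t* · s/√n = 1.415 · 16.66/√8 = 8.33

CI: (19.27, 35.93)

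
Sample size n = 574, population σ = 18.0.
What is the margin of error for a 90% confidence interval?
Margin of error = 1.24

Margin of error = z* · σ/√n
= 1.645 · 18.0/√574
= 1.645 · 18.0/23.9583
= 1.24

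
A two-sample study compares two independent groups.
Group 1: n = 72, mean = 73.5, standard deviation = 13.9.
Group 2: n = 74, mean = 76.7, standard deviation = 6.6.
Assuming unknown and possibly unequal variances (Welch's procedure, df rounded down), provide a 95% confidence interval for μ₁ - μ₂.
(-6.79, 0.39)

Difference: x̄₁ - x̄₂ = -3.20
SE = √(s₁²/n₁ + s₂²/n₂) = √(13.9²/72 + 6.6²/74) = 1.8089
df = 100.85 → 100 (Welch–Satterthwaite, rounded down)
t* = 1.984

CI: -3.20 ± 1.984 · 1.8089 = -3.20 ± 3.59 = (-6.79, 0.39)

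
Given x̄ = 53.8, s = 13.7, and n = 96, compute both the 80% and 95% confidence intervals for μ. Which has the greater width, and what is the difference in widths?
95% CI is wider by 1.94

df = 95
80% CI: t* = 1.291, (51.99, 55.61), width = 2 · t* · s/√n = 3.61
95% CI: t* = 1.985, (51.02, 56.58), width = 2 · t* · s/√n = 5.55

The 95% CI is wider by 5.55 - 3.61 = 1.94.
Higher confidence requires a wider interval.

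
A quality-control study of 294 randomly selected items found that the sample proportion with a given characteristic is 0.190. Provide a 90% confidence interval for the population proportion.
(0.152, 0.228)

Proportion CI:
SE = √(p̂(1-p̂)/n) = √(0.190 · 0.810 / 294) = 0.02288

z* = 1.645
Margin = z* · SE = 1.645 · 0.02288 = 0.0376

CI: 0.190 ± 0.0376 = (0.152, 0.228)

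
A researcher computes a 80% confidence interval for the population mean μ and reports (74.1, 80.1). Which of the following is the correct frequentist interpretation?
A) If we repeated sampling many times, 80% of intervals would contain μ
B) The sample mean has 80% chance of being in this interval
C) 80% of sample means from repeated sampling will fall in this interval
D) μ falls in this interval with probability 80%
A

A) Correct — this is the frequentist long-run coverage interpretation.
B) Wrong — x̄ is observed and sits in the interval by construction.
C) Wrong — coverage applies to intervals containing μ, not to future x̄ values.
D) Wrong — μ is fixed; the randomness lives in the interval, not in μ.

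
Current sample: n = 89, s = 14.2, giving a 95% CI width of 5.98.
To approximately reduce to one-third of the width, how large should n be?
n ≈ 801

CI width ∝ 1/√n
To reduce width by factor 3, need √n to grow by 3 → need 3² = 9 times as many samples.

Current: n = 89, width = 5.98
New: n = 801, width ≈ 1.97

Width reduced by factor of 5.98/1.97 = 3.04.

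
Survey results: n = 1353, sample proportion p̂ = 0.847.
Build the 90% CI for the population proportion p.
(0.831, 0.863)

Proportion CI:
SE = √(p̂(1-p̂)/n) = √(0.847 · 0.153 / 1353) = 0.00979

z* = 1.645
Margin = z* · SE = 1.645 · 0.00979 = 0.0161

CI: 0.847 ± 0.0161 = (0.831, 0.863)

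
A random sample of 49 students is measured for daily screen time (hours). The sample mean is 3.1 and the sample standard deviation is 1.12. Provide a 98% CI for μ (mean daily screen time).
(2.71, 3.49)

t-interval (σ unknown):
df = n - 1 = 48
t* = 2.407 for 98% confidence

Margin of error = t* · s/√n = 2.407 · 1.12/√49 = 0.39

CI: (2.71, 3.49)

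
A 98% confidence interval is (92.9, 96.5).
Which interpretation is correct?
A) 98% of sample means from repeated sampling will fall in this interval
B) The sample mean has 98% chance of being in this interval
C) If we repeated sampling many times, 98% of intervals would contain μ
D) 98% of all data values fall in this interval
C

A) Wrong — coverage applies to intervals containing μ, not to future x̄ values.
B) Wrong — x̄ is observed and sits in the interval by construction.
C) Correct — this is the frequentist long-run coverage interpretation.
D) Wrong — a CI is about the parameter μ, not individual data values.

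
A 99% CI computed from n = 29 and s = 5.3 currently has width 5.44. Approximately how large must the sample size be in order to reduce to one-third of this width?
n ≈ 261

CI width ∝ 1/√n
To reduce width by factor 3, need √n to grow by 3 → need 3² = 9 times as many samples.

Current: n = 29, width = 5.44
New: n = 261, width ≈ 1.70

Width reduced by factor of 5.44/1.70 = 3.20.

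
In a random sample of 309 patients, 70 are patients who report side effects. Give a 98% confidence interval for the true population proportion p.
(0.171, 0.282)

Proportion CI:
p̂ = 70/309 = 0.22654
SE = √(p̂(1-p̂)/n) = √(0.22654 · 0.77346 / 309) = 0.02381

z* = 2.326
Margin = z* · SE = 2.326 · 0.02381 = 0.0554

CI: 0.22654 ± 0.0554 = (0.171, 0.282)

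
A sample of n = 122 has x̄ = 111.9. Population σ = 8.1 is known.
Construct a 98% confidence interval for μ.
(110.19, 113.61)

z-interval (σ known):
z* = 2.326 for 98% confidence

Margin of error = z* · σ/√n = 2.326 · 8.1/√122 = 1.71

CI: (111.9 - 1.71, 111.9 + 1.71) = (110.19, 113.61)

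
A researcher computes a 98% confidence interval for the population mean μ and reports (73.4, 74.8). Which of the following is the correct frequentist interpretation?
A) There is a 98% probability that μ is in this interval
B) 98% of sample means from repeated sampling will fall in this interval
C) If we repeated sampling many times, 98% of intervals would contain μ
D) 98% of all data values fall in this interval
C

A) Wrong — μ is fixed; the randomness lives in the interval, not in μ.
B) Wrong — coverage applies to intervals containing μ, not to future x̄ values.
C) Correct — this is the frequentist long-run coverage interpretation.
D) Wrong — a CI is about the parameter μ, not individual data values.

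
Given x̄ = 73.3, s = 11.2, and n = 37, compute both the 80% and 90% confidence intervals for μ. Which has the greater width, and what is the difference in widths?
90% CI is wider by 1.41

df = 36
80% CI: t* = 1.306, (70.90, 75.70), width = 2 · t* · s/√n = 4.81
90% CI: t* = 1.688, (70.19, 76.41), width = 2 · t* · s/√n = 6.22

The 90% CI is wider by 6.22 - 4.81 = 1.41.
Higher confidence requires a wider interval.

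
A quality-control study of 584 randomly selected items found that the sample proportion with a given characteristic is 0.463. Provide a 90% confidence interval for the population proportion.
(0.429, 0.497)

Proportion CI:
SE = √(p̂(1-p̂)/n) = √(0.463 · 0.537 / 584) = 0.02063

z* = 1.645
Margin = z* · SE = 1.645 · 0.02063 = 0.0339

CI: 0.463 ± 0.0339 = (0.429, 0.497)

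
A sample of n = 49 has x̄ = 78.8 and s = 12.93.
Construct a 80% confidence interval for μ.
(76.40, 81.20)

t-interval (σ unknown):
df = n - 1 = 48
t* = 1.299 for 80% confidence

Margin of error = t* · s/√n = 1.299 · 12.93/√49 = 2.40

CI: (76.40, 81.20)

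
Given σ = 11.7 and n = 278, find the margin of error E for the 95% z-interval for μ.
Margin of error = 1.38

Margin of error = z* · σ/√n
= 1.960 · 11.7/√278
= 1.960 · 11.7/16.6733
= 1.38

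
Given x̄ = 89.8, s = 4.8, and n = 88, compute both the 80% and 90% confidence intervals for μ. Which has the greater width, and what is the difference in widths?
90% CI is wider by 0.38

df = 87
80% CI: t* = 1.291, (89.14, 90.46), width = 2 · t* · s/√n = 1.32
90% CI: t* = 1.663, (88.95, 90.65), width = 2 · t* · s/√n = 1.70

The 90% CI is wider by 1.70 - 1.32 = 0.38.
Higher confidence requires a wider interval.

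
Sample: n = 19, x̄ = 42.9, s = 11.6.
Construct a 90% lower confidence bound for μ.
μ ≥ 39.36

Lower bound (one-sided):
t* = 1.330 (one-sided for 90%)
Lower bound = x̄ - t* · s/√n = 42.9 - 1.330 · 11.6/√19 = 39.36

We are 90% confident that μ ≥ 39.36.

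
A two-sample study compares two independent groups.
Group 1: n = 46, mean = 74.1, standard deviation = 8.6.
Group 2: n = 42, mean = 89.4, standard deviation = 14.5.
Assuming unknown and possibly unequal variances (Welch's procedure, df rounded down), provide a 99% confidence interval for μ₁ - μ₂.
(-22.13, -8.47)

Difference: x̄₁ - x̄₂ = -15.30
SE = √(s₁²/n₁ + s₂²/n₂) = √(8.6²/46 + 14.5²/42) = 2.5717
df = 65.42 → 65 (Welch–Satterthwaite, rounded down)
t* = 2.654

CI: -15.30 ± 2.654 · 2.5717 = -15.30 ± 6.83 = (-22.13, -8.47)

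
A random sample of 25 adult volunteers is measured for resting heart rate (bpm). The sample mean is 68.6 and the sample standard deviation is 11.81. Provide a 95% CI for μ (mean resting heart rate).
(63.72, 73.48)

t-interval (σ unknown):
df = n - 1 = 24
t* = 2.064 for 95% confidence

Margin of error = t* · s/√n = 2.064 · 11.81/√25 = 4.88

CI: (63.72, 73.48)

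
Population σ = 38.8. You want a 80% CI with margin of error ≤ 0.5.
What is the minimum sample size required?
n ≥ 9897

For margin E ≤ 0.5:
n ≥ (z* · σ / E)²
n ≥ (1.282 · 38.8 / 0.5)²
n ≥ 9896.91

Minimum n = 9897 (rounding up)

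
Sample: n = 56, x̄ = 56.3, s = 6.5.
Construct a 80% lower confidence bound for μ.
μ ≥ 55.56

Lower bound (one-sided):
t* = 0.848 (one-sided for 80%)
Lower bound = x̄ - t* · s/√n = 56.3 - 0.848 · 6.5/√56 = 55.56

We are 80% confident that μ ≥ 55.56.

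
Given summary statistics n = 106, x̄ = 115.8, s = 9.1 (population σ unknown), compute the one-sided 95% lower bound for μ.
μ ≥ 114.33

Lower bound (one-sided):
t* = 1.659 (one-sided for 95%)
Lower bound = x̄ - t* · s/√n = 115.8 - 1.659 · 9.1/√106 = 114.33

We are 95% confident that μ ≥ 114.33.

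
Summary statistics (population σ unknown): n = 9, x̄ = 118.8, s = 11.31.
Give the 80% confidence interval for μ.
(113.53, 124.07)

t-interval (σ unknown):
df = n - 1 = 8
t* = 1.397 for 80% confidence

Margin of error = t* · s/√n = 1.397 · 11.31/√9 = 5.27

CI: (113.53, 124.07)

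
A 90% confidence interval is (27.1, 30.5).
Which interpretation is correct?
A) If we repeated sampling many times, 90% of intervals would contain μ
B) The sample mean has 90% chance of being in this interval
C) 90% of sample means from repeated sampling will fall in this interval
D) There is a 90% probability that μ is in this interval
A

A) Correct — this is the frequentist long-run coverage interpretation.
B) Wrong — x̄ is observed and sits in the interval by construction.
C) Wrong — coverage applies to intervals containing μ, not to future x̄ values.
D) Wrong — μ is fixed; the randomness lives in the interval, not in μ.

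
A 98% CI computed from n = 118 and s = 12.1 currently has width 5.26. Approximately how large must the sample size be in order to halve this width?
n ≈ 472

CI width ∝ 1/√n
To reduce width by factor 2, need √n to grow by 2 → need 2² = 4 times as many samples.

Current: n = 118, width = 5.26
New: n = 472, width ≈ 2.60

Width reduced by factor of 5.26/2.60 = 2.02.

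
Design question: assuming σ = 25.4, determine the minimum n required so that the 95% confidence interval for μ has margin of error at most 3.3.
n ≥ 228

For margin E ≤ 3.3:
n ≥ (z* · σ / E)²
n ≥ (1.960 · 25.4 / 3.3)²
n ≥ 227.59

Minimum n = 228 (rounding up)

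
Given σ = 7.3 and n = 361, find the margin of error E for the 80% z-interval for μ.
Margin of error = 0.49

Margin of error = z* · σ/√n
= 1.282 · 7.3/√361
= 1.282 · 7.3/19.0000
= 0.49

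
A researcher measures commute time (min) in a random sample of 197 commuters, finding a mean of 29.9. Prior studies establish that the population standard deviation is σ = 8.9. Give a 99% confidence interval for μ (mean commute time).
(28.27, 31.53)

z-interval (σ known):
z* = 2.576 for 99% confidence

Margin of error = z* · σ/√n = 2.576 · 8.9/√197 = 1.63

CI: (29.9 - 1.63, 29.9 + 1.63) = (28.27, 31.53)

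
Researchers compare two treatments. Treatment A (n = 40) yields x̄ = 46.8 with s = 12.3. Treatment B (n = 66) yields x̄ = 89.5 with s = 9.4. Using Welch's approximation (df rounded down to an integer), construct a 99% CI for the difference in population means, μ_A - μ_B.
(-48.70, -36.70)

Difference: x̄₁ - x̄₂ = -42.70
SE = √(s₁²/n₁ + s₂²/n₂) = √(12.3²/40 + 9.4²/66) = 2.2630
df = 66.50 → 66 (Welch–Satterthwaite, rounded down)
t* = 2.652

CI: -42.70 ± 2.652 · 2.2630 = -42.70 ± 6.00 = (-48.70, -36.70)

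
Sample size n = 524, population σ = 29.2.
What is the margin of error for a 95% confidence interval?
Margin of error = 2.50

Margin of error = z* · σ/√n
= 1.960 · 29.2/√524
= 1.960 · 29.2/22.8910
= 2.50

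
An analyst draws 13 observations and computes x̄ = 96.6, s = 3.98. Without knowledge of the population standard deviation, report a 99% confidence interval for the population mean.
(93.23, 99.97)

t-interval (σ unknown):
df = n - 1 = 12
t* = 3.055 for 99% confidence

Margin of error = t* · s/√n = 3.055 · 3.98/√13 = 3.37

CI: (93.23, 99.97)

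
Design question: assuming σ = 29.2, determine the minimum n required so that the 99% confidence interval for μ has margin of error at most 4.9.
n ≥ 236

For margin E ≤ 4.9:
n ≥ (z* · σ / E)²
n ≥ (2.576 · 29.2 / 4.9)²
n ≥ 235.65

Minimum n = 236 (rounding up)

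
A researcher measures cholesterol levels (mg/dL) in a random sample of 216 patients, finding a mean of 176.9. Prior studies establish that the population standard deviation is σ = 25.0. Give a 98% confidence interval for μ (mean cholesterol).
(172.94, 180.86)

z-interval (σ known):
z* = 2.326 for 98% confidence

Margin of error = z* · σ/√n = 2.326 · 25.0/√216 = 3.96

CI: (176.9 - 3.96, 176.9 + 3.96) = (172.94, 180.86)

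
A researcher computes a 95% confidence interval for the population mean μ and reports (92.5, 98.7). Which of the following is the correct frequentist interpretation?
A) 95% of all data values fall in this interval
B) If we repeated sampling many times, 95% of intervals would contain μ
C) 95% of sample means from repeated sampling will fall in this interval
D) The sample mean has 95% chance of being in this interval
B

A) Wrong — a CI is about the parameter μ, not individual data values.
B) Correct — this is the frequentist long-run coverage interpretation.
C) Wrong — coverage applies to intervals containing μ, not to future x̄ values.
D) Wrong — x̄ is observed and sits in the interval by construction.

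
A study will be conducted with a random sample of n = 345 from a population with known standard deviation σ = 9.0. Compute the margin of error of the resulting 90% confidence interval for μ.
Margin of error = 0.80

Margin of error = z* · σ/√n
= 1.645 · 9.0/√345
= 1.645 · 9.0/18.5742
= 0.80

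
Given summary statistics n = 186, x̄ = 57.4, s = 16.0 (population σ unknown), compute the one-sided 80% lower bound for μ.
μ ≥ 56.41

Lower bound (one-sided):
t* = 0.844 (one-sided for 80%)
Lower bound = x̄ - t* · s/√n = 57.4 - 0.844 · 16.0/√186 = 56.41

We are 80% confident that μ ≥ 56.41.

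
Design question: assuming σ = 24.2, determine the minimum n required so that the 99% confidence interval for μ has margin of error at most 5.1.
n ≥ 150

For margin E ≤ 5.1:
n ≥ (z* · σ / E)²
n ≥ (2.576 · 24.2 / 5.1)²
n ≥ 149.41

Minimum n = 150 (rounding up)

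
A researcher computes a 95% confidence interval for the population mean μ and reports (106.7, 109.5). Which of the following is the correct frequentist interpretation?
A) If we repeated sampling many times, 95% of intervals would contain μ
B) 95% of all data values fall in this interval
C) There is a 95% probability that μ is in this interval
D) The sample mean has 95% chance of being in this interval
A

A) Correct — this is the frequentist long-run coverage interpretation.
B) Wrong — a CI is about the parameter μ, not individual data values.
C) Wrong — μ is fixed; the randomness lives in the interval, not in μ.
D) Wrong — x̄ is observed and sits in the interval by construction.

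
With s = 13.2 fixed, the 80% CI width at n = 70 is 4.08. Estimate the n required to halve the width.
n ≈ 280

CI width ∝ 1/√n
To reduce width by factor 2, need √n to grow by 2 → need 2² = 4 times as many samples.

Current: n = 70, width = 4.08
New: n = 280, width ≈ 2.03

Width reduced by factor of 4.08/2.03 = 2.01.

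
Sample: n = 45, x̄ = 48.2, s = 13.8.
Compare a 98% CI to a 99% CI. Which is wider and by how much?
99% CI is wider by 1.15

df = 44
98% CI: t* = 2.414, (43.23, 53.17), width = 2 · t* · s/√n = 9.93
99% CI: t* = 2.692, (42.66, 53.74), width = 2 · t* · s/√n = 11.08

The 99% CI is wider by 11.08 - 9.93 = 1.15.
Higher confidence requires a wider interval.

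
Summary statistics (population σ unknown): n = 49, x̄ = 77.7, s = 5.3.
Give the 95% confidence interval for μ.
(76.18, 79.22)

t-interval (σ unknown):
df = n - 1 = 48
t* = 2.011 for 95% confidence

Margin of error = t* · s/√n = 2.011 · 5.3/√49 = 1.52

CI: (76.18, 79.22)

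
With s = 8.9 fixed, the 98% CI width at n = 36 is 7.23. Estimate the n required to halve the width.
n ≈ 144

CI width ∝ 1/√n
To reduce width by factor 2, need √n to grow by 2 → need 2² = 4 times as many samples.

Current: n = 36, width = 7.23
New: n = 144, width ≈ 3.49

Width reduced by factor of 7.23/3.49 = 2.07.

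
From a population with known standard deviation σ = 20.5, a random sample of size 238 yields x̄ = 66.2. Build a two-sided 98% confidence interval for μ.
(63.11, 69.29)

z-interval (σ known):
z* = 2.326 for 98% confidence

Margin of error = z* · σ/√n = 2.326 · 20.5/√238 = 3.09

CI: (66.2 - 3.09, 66.2 + 3.09) = (63.11, 69.29)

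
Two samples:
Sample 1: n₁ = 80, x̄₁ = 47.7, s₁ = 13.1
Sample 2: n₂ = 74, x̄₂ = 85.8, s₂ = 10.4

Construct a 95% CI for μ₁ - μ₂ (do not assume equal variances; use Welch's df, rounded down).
(-41.85, -34.35)

Difference: x̄₁ - x̄₂ = -38.10
SE = √(s₁²/n₁ + s₂²/n₂) = √(13.1²/80 + 10.4²/74) = 1.8991
df = 148.65 → 148 (Welch–Satterthwaite, rounded down)
t* = 1.976

CI: -38.10 ± 1.976 · 1.8991 = -38.10 ± 3.75 = (-41.85, -34.35)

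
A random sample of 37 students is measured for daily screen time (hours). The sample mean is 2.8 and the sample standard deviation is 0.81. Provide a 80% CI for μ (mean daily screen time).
(2.63, 2.97)

t-interval (σ unknown):
df = n - 1 = 36
t* = 1.306 for 80% confidence

Margin of error = t* · s/√n = 1.306 · 0.81/√37 = 0.17

CI: (2.63, 2.97)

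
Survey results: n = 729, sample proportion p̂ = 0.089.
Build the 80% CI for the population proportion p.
(0.075, 0.103)

Proportion CI:
SE = √(p̂(1-p̂)/n) = √(0.089 · 0.911 / 729) = 0.01055

z* = 1.282
Margin = z* · SE = 1.282 · 0.01055 = 0.0135

CI: 0.089 ± 0.0135 = (0.075, 0.103)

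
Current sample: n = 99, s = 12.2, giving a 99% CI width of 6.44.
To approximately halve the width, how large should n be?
n ≈ 396

CI width ∝ 1/√n
To reduce width by factor 2, need √n to grow by 2 → need 2² = 4 times as many samples.

Current: n = 99, width = 6.44
New: n = 396, width ≈ 3.17

Width reduced by factor of 6.44/3.17 = 2.03.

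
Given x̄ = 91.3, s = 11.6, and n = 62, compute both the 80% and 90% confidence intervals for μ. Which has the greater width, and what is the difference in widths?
90% CI is wider by 1.10

df = 61
80% CI: t* = 1.296, (89.39, 93.21), width = 2 · t* · s/√n = 3.82
90% CI: t* = 1.670, (88.84, 93.76), width = 2 · t* · s/√n = 4.92

The 90% CI is wider by 4.92 - 3.82 = 1.10.
Higher confidence requires a wider interval.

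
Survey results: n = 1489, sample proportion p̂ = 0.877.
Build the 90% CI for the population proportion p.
(0.863, 0.891)

Proportion CI:
SE = √(p̂(1-p̂)/n) = √(0.877 · 0.123 / 1489) = 0.00851

z* = 1.645
Margin = z* · SE = 1.645 · 0.00851 = 0.0140

CI: 0.877 ± 0.0140 = (0.863, 0.891)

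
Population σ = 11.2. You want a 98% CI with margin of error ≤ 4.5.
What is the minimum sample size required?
n ≥ 34

For margin E ≤ 4.5:
n ≥ (z* · σ / E)²
n ≥ (2.326 · 11.2 / 4.5)²
n ≥ 33.51

Minimum n = 34 (rounding up)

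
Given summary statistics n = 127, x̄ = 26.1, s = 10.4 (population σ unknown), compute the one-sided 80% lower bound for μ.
μ ≥ 25.32

Lower bound (one-sided):
t* = 0.844 (one-sided for 80%)
Lower bound = x̄ - t* · s/√n = 26.1 - 0.844 · 10.4/√127 = 25.32

We are 80% confident that μ ≥ 25.32.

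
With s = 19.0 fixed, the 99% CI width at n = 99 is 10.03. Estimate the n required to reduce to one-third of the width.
n ≈ 891

CI width ∝ 1/√n
To reduce width by factor 3, need √n to grow by 3 → need 3² = 9 times as many samples.

Current: n = 99, width = 10.03
New: n = 891, width ≈ 3.29

Width reduced by factor of 10.03/3.29 = 3.05.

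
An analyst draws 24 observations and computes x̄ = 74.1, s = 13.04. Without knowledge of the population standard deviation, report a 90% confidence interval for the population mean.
(69.54, 78.66)

t-interval (σ unknown):
df = n - 1 = 23
t* = 1.714 for 90% confidence

Margin of error = t* · s/√n = 1.714 · 13.04/√24 = 4.56

CI: (69.54, 78.66)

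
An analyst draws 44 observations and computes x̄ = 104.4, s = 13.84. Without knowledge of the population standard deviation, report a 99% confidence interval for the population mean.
(98.78, 110.02)

t-interval (σ unknown):
df = n - 1 = 43
t* = 2.695 for 99% confidence

Margin of error = t* · s/√n = 2.695 · 13.84/√44 = 5.62

CI: (98.78, 110.02)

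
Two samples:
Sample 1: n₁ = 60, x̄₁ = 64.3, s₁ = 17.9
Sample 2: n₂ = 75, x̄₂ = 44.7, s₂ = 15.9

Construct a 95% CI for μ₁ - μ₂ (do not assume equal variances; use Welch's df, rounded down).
(13.76, 25.44)

Difference: x̄₁ - x̄₂ = 19.60
SE = √(s₁²/n₁ + s₂²/n₂) = √(17.9²/60 + 15.9²/75) = 2.9514
df = 119.14 → 119 (Welch–Satterthwaite, rounded down)
t* = 1.980

CI: 19.60 ± 1.980 · 2.9514 = 19.60 ± 5.84 = (13.76, 25.44)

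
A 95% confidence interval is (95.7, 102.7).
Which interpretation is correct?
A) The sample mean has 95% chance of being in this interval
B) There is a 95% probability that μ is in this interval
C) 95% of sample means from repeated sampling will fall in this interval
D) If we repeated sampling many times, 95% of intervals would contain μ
D

A) Wrong — x̄ is observed and sits in the interval by construction.
B) Wrong — μ is fixed; the randomness lives in the interval, not in μ.
C) Wrong — coverage applies to intervals containing μ, not to future x̄ values.
D) Correct — this is the frequentist long-run coverage interpretation.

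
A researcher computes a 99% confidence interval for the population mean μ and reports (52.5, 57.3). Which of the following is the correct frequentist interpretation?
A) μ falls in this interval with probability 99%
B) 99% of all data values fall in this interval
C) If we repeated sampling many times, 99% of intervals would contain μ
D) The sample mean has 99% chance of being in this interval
C

A) Wrong — μ is fixed; the randomness lives in the interval, not in μ.
B) Wrong — a CI is about the parameter μ, not individual data values.
C) Correct — this is the frequentist long-run coverage interpretation.
D) Wrong — x̄ is observed and sits in the interval by construction.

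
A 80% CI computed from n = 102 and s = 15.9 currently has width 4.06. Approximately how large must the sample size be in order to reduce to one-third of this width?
n ≈ 918

CI width ∝ 1/√n
To reduce width by factor 3, need √n to grow by 3 → need 3² = 9 times as many samples.

Current: n = 102, width = 4.06
New: n = 918, width ≈ 1.35

Width reduced by factor of 4.06/1.35 = 3.01.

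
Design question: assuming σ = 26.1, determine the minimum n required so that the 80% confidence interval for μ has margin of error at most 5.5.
n ≥ 38

For margin E ≤ 5.5:
n ≥ (z* · σ / E)²
n ≥ (1.282 · 26.1 / 5.5)²
n ≥ 37.01

Minimum n = 38 (rounding up)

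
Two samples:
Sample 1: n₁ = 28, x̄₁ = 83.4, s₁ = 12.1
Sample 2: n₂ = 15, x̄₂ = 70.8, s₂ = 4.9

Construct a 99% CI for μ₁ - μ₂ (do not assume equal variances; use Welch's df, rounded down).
(5.52, 19.68)

Difference: x̄₁ - x̄₂ = 12.60
SE = √(s₁²/n₁ + s₂²/n₂) = √(12.1²/28 + 4.9²/15) = 2.6133
df = 39.01 → 39 (Welch–Satterthwaite, rounded down)
t* = 2.708

CI: 12.60 ± 2.708 · 2.6133 = 12.60 ± 7.08 = (5.52, 19.68)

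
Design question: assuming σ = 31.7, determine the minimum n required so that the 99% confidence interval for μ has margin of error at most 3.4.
n ≥ 577

For margin E ≤ 3.4:
n ≥ (z* · σ / E)²
n ≥ (2.576 · 31.7 / 3.4)²
n ≥ 576.84

Minimum n = 577 (rounding up)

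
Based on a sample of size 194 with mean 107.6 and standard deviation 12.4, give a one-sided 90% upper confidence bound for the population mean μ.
μ ≤ 108.74

Upper bound (one-sided):
t* = 1.286 (one-sided for 90%)
Upper bound = x̄ + t* · s/√n = 107.6 + 1.286 · 12.4/√194 = 108.74

We are 90% confident that μ ≤ 108.74.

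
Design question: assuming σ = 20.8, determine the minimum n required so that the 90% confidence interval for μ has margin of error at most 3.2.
n ≥ 115

For margin E ≤ 3.2:
n ≥ (z* · σ / E)²
n ≥ (1.645 · 20.8 / 3.2)²
n ≥ 114.33

Minimum n = 115 (rounding up)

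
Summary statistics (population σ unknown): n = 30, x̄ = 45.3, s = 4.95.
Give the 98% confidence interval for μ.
(43.07, 47.53)

t-interval (σ unknown):
df = n - 1 = 29
t* = 2.462 for 98% confidence

Margin of error = t* · s/√n = 2.462 · 4.95/√30 = 2.23

CI: (43.07, 47.53)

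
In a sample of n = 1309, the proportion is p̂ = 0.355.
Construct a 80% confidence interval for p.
(0.338, 0.372)

Proportion CI:
SE = √(p̂(1-p̂)/n) = √(0.355 · 0.645 / 1309) = 0.01323

z* = 1.282
Margin = z* · SE = 1.282 · 0.01323 = 0.0170

CI: 0.355 ± 0.0170 = (0.338, 0.372)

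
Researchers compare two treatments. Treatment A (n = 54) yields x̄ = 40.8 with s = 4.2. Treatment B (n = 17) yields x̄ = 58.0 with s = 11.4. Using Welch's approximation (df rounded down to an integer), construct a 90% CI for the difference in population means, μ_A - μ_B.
(-22.11, -12.29)

Difference: x̄₁ - x̄₂ = -17.20
SE = √(s₁²/n₁ + s₂²/n₂) = √(4.2²/54 + 11.4²/17) = 2.8234
df = 17.39 → 17 (Welch–Satterthwaite, rounded down)
t* = 1.740

CI: -17.20 ± 1.740 · 2.8234 = -17.20 ± 4.91 = (-22.11, -12.29)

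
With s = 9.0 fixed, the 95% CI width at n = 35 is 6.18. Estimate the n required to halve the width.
n ≈ 140

CI width ∝ 1/√n
To reduce width by factor 2, need √n to grow by 2 → need 2² = 4 times as many samples.

Current: n = 35, width = 6.18
New: n = 140, width ≈ 3.01

Width reduced by factor of 6.18/3.01 = 2.05.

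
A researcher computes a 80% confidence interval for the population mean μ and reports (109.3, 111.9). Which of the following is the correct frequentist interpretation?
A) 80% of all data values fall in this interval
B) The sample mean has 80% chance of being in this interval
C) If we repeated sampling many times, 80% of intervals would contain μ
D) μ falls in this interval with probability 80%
C

A) Wrong — a CI is about the parameter μ, not individual data values.
B) Wrong — x̄ is observed and sits in the interval by construction.
C) Correct — this is the frequentist long-run coverage interpretation.
D) Wrong — μ is fixed; the randomness lives in the interval, not in μ.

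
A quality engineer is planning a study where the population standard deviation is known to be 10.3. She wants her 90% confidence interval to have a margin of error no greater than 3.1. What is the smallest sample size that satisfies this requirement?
n ≥ 30

For margin E ≤ 3.1:
n ≥ (z* · σ / E)²
n ≥ (1.645 · 10.3 / 3.1)²
n ≥ 29.87

Minimum n = 30 (rounding up)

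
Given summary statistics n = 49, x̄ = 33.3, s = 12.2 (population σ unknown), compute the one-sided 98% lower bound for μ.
μ ≥ 29.62

Lower bound (one-sided):
t* = 2.111 (one-sided for 98%)
Lower bound = x̄ - t* · s/√n = 33.3 - 2.111 · 12.2/√49 = 29.62

We are 98% confident that μ ≥ 29.62.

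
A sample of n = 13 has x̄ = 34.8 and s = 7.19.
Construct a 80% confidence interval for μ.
(32.10, 37.50)

t-interval (σ unknown):
df = n - 1 = 12
t* = 1.356 for 80% confidence

Margin of error = t* · s/√n = 1.356 · 7.19/√13 = 2.70

CI: (32.10, 37.50)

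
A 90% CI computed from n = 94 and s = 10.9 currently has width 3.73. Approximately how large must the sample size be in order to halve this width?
n ≈ 376

CI width ∝ 1/√n
To reduce width by factor 2, need √n to grow by 2 → need 2² = 4 times as many samples.

Current: n = 94, width = 3.73
New: n = 376, width ≈ 1.85

Width reduced by factor of 3.73/1.85 = 2.02.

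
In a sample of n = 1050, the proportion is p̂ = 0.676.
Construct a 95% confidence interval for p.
(0.648, 0.704)

Proportion CI:
SE = √(p̂(1-p̂)/n) = √(0.676 · 0.324 / 1050) = 0.01444

z* = 1.960
Margin = z* · SE = 1.960 · 0.01444 = 0.0283

CI: 0.676 ± 0.0283 = (0.648, 0.704)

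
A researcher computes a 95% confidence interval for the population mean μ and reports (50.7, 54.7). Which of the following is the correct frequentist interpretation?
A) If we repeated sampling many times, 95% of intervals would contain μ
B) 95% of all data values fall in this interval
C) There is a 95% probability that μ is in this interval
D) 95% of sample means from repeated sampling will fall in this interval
A

A) Correct — this is the frequentist long-run coverage interpretation.
B) Wrong — a CI is about the parameter μ, not individual data values.
C) Wrong — μ is fixed; the randomness lives in the interval, not in μ.
D) Wrong — coverage applies to intervals containing μ, not to future x̄ values.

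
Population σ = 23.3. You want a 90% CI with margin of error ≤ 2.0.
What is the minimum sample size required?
n ≥ 368

For margin E ≤ 2.0:
n ≥ (z* · σ / E)²
n ≥ (1.645 · 23.3 / 2.0)²
n ≥ 367.27

Minimum n = 368 (rounding up)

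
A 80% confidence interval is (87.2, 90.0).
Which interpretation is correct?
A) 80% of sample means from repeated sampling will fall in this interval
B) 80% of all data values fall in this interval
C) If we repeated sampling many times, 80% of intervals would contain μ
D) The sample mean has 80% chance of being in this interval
C

A) Wrong — coverage applies to intervals containing μ, not to future x̄ values.
B) Wrong — a CI is about the parameter μ, not individual data values.
C) Correct — this is the frequentist long-run coverage interpretation.
D) Wrong — x̄ is observed and sits in the interval by construction.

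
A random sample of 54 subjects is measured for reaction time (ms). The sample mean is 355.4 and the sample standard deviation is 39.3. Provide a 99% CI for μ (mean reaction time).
(341.11, 369.69)

t-interval (σ unknown):
df = n - 1 = 53
t* = 2.672 for 99% confidence

Margin of error = t* · s/√n = 2.672 · 39.3/√54 = 14.29

CI: (341.11, 369.69)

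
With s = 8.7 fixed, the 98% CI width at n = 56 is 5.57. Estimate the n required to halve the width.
n ≈ 224

CI width ∝ 1/√n
To reduce width by factor 2, need √n to grow by 2 → need 2² = 4 times as many samples.

Current: n = 56, width = 5.57
New: n = 224, width ≈ 2.72

Width reduced by factor of 5.57/2.72 = 2.05.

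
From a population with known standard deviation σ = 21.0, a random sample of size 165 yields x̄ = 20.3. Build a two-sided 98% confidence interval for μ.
(16.50, 24.10)

z-interval (σ known):
z* = 2.326 for 98% confidence

Margin of error = z* · σ/√n = 2.326 · 21.0/√165 = 3.80

CI: (20.3 - 3.80, 20.3 + 3.80) = (16.50, 24.10)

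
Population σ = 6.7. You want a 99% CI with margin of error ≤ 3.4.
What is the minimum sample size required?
n ≥ 26

For margin E ≤ 3.4:
n ≥ (z* · σ / E)²
n ≥ (2.576 · 6.7 / 3.4)²
n ≥ 25.77

Minimum n = 26 (rounding up)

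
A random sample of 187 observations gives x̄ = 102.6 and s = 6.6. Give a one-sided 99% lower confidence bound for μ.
μ ≥ 101.47

Lower bound (one-sided):
t* = 2.347 (one-sided for 99%)
Lower bound = x̄ - t* · s/√n = 102.6 - 2.347 · 6.6/√187 = 101.47

We are 99% confident that μ ≥ 101.47.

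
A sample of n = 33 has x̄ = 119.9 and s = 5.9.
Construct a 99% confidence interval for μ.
(117.09, 122.71)

t-interval (σ unknown):
df = n - 1 = 32
t* = 2.738 for 99% confidence

Margin of error = t* · s/√n = 2.738 · 5.9/√33 = 2.81

CI: (117.09, 122.71)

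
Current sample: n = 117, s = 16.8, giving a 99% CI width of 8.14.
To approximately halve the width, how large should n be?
n ≈ 468

CI width ∝ 1/√n
To reduce width by factor 2, need √n to grow by 2 → need 2² = 4 times as many samples.

Current: n = 117, width = 8.14
New: n = 468, width ≈ 4.02

Width reduced by factor of 8.14/4.02 = 2.02.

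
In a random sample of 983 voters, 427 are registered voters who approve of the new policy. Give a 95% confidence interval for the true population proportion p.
(0.403, 0.465)

Proportion CI:
p̂ = 427/983 = 0.43438
SE = √(p̂(1-p̂)/n) = √(0.43438 · 0.56562 / 983) = 0.01581

z* = 1.960
Margin = z* · SE = 1.960 · 0.01581 = 0.0310

CI: 0.43438 ± 0.0310 = (0.403, 0.465)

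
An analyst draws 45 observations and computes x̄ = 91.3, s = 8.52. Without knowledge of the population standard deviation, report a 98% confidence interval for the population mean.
(88.23, 94.37)

t-interval (σ unknown):
df = n - 1 = 44
t* = 2.414 for 98% confidence

Margin of error = t* · s/√n = 2.414 · 8.52/√45 = 3.07

CI: (88.23, 94.37)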